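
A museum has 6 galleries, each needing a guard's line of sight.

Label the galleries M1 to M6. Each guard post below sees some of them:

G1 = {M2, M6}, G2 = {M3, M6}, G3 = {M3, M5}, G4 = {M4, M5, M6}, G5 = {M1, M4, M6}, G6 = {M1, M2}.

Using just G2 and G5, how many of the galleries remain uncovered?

Union of G2, G5 = {M1, M3, M4, M6}.
Not covered: M2, M5 — 2 galleries.

2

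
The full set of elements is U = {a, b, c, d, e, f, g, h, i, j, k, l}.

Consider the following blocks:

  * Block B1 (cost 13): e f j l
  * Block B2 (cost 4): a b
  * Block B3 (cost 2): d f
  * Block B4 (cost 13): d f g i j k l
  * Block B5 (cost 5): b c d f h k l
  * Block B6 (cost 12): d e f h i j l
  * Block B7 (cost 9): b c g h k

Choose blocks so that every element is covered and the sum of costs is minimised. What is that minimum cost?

B2, B6, B7 together cover every element (B2 ∪ B6 ∪ B7 = {a, b, c, d, e, f, g, h, i, j, k, l}); total cost 4 + 12 + 9 = 25.
The greedy pick B5, B2, B6, B7 costs 30; no covering selection beats 25.

25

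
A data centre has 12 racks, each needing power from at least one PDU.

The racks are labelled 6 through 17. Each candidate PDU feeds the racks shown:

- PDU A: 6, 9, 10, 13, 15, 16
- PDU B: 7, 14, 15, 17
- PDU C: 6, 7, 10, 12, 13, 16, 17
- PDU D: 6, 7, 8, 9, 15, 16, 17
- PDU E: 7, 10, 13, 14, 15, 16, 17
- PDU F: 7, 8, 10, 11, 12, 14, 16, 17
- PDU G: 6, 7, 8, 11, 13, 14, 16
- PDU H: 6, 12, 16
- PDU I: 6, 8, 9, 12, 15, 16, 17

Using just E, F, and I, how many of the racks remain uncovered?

Union of E, F, I = {6, 7, 8, 9, 10, 11, 12, 13, 14, 15, 16, 17} — that's every rack, so 0 are uncovered.

0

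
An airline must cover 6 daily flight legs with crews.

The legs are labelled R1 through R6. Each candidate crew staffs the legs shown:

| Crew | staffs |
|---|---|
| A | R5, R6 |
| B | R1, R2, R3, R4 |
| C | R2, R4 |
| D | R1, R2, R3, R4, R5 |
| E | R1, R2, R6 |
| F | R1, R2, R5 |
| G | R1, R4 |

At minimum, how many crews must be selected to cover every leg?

A and B together: A ∪ B = {R1, R2, R3, R4, R5, R6} — every leg is covered.
No single crew has all 6 legs (the largest, D, has 5), so 2 is optimal.

2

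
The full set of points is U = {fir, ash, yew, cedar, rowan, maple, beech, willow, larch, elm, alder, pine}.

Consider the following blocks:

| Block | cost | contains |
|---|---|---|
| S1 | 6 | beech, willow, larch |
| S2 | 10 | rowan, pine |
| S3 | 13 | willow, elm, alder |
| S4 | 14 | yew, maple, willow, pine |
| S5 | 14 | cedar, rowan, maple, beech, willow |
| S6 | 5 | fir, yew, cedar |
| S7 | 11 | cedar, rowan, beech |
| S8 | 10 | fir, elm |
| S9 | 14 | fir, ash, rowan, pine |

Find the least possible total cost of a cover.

S1, S3, S5, S6, S9 together cover every point (S1 ∪ S3 ∪ S5 ∪ S6 ∪ S9 = {fir, ash, yew, cedar, rowan, maple, beech, willow, larch, elm, alder, pine}); total cost 6 + 13 + 14 + 5 + 14 = 52.
No covering selection has total cost below 52.

52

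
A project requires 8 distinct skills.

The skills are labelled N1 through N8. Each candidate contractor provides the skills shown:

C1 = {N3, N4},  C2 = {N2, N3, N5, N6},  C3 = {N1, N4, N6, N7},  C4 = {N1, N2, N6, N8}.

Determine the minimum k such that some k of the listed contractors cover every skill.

Take {C2, C3, C4}. Their union is {N1, N2, N3, N4, N5, N6, N7, N8}, which is all 8 skills.
Only C2 contains N5, so C2 is forced; the remaining 4 skills need at least 2 more contractors (each remaining contractor adds at most 3) — so at least 3 contractors are needed, and 3 is optimal.

3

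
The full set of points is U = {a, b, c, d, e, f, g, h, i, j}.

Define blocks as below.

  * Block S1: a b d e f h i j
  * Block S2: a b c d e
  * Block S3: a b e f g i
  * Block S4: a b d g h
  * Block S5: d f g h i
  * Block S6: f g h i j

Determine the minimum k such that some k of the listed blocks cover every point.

2

S2 and S6 cover everything between them: the union {a, b, c, d, e, f, g, h, i, j} is all of U.
No single block has all 10 points (the largest, S1, has 8), so 2 is optimal.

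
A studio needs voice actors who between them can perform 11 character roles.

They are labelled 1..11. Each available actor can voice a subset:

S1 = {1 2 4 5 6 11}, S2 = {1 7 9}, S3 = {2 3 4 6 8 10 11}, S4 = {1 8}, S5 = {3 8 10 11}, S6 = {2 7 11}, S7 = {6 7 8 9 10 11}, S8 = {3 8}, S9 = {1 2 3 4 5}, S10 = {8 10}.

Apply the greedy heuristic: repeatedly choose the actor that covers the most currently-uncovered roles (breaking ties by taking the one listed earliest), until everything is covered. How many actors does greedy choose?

Greedy: pick S3 (covers 7 new) → pick S2 (covers 3 new) → pick S1 (covers 1 new). Total picks: 3.
(The true minimum cover uses only 2 actors, so greedy is not optimal here.)

3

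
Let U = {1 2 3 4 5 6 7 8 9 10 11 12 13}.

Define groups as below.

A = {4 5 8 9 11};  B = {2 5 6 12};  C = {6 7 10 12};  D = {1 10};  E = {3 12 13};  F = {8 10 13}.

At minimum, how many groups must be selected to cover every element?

Take {A, B, C, D, E}. Their union is {1, 2, 3, 4, 5, 6, 7, 8, 9, 10, 11, 12, 13}, which is all 13 elements.
No 4 of the 6 groups cover everything (all 15 combinations miss at least one element), so 5 is optimal.

5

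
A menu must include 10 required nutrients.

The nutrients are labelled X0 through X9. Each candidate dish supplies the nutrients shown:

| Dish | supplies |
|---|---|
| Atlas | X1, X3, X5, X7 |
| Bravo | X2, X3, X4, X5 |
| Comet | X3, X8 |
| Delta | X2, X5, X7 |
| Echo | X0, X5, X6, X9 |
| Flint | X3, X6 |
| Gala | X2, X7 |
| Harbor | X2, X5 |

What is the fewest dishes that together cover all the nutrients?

Take {Atlas, Bravo, Comet, Echo}. Their union is {X0, X1, X2, X3, X4, X5, X6, X7, X8, X9}, which is all 10 nutrients.
No 3 of the 8 dishes cover everything (all 56 combinations miss at least one nutrient), so 4 is optimal.

4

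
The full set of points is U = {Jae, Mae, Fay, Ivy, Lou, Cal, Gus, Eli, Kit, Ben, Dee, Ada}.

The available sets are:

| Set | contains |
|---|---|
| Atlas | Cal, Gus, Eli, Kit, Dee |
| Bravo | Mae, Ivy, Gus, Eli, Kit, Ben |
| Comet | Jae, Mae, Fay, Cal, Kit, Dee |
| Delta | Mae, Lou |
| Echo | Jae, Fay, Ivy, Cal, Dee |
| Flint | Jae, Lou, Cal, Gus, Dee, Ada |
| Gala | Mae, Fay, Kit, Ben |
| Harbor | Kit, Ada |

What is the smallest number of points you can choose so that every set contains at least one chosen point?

3

The 3 points {Fay, Lou, Kit} hit every set.
The sets Delta, Echo, Harbor are pairwise disjoint, so any hitting set needs a separate point for each — at least 3. Hence 3 is optimal.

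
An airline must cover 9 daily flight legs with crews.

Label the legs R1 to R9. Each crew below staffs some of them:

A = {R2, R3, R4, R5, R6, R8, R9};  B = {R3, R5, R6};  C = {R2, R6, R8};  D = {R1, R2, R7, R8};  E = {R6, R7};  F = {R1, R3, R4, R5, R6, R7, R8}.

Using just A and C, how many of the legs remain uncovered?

2

Union of A, C = {R2, R3, R4, R5, R6, R8, R9}.
Not covered: R1, R7 — 2 legs.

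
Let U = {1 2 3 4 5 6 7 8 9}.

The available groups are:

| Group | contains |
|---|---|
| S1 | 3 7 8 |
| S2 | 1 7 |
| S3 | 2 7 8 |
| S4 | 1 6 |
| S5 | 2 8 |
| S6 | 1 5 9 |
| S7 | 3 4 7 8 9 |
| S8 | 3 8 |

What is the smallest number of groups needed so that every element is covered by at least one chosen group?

4

Take {S4, S5, S6, S7}. Their union is {1, 2, 3, 4, 5, 6, 7, 8, 9}, which is all 9 elements.
No 3 of the 8 groups cover everything (all 56 combinations miss at least one element), so 4 is optimal.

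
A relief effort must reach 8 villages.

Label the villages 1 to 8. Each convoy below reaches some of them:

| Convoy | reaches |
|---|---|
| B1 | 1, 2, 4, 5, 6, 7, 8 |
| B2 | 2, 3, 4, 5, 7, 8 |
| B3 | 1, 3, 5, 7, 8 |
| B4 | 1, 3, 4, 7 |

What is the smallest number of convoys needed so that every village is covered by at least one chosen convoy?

2

Take {B1, B2}. Their union is {1, 2, 3, 4, 5, 6, 7, 8}, which is all 8 villages.
No single convoy has all 8 villages (the largest, B1, has 7), so 2 is optimal.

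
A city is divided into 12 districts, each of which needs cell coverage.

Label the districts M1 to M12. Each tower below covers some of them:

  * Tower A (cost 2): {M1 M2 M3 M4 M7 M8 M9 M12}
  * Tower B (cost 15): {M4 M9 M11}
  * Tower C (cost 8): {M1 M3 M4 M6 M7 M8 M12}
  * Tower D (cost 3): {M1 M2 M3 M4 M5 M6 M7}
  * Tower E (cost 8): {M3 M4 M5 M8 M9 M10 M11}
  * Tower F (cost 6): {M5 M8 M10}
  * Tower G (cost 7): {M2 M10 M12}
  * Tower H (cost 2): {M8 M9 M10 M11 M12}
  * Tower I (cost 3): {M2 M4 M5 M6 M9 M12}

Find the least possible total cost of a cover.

5

D, H together cover every district (D ∪ H = {M1, M2, M3, M4, M5, M6, M7, M8, M9, M10, M11, M12}); total cost 3 + 2 = 5.
The greedy pick A, H, D costs 7; no covering selection beats 5.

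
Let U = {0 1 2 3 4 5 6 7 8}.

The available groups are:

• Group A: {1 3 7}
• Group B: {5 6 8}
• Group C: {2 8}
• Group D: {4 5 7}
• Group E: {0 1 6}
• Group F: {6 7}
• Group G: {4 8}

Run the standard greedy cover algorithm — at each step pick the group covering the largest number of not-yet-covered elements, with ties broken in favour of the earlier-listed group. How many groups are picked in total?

Greedy: pick A (covers 3 new) → pick B (covers 3 new) → pick C (covers 1 new) → pick D (covers 1 new) → pick E (covers 1 new). Total picks: 5.
(The true minimum cover uses only 4 groups, so greedy is not optimal here.)

5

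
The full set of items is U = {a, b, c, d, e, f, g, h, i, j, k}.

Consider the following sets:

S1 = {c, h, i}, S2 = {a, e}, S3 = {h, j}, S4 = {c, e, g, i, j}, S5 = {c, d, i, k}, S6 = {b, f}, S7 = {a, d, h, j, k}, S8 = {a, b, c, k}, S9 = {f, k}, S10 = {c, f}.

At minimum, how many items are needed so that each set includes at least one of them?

4

Take T = {c, e, f, j}. Each listed set contains at least one of these, so T is a hitting set of size 4.
The sets S2, S3, S5, S6 are pairwise disjoint, so any hitting set needs a separate item for each — at least 4. Hence 4 is optimal.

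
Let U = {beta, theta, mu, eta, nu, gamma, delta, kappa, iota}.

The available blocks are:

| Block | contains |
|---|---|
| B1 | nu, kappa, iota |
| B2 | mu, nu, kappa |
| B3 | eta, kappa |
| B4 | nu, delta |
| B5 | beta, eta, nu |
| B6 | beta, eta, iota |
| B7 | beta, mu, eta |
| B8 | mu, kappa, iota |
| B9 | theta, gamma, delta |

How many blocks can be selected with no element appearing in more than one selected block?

3

B1, B7, B9 are pairwise disjoint (B1={nu,kappa,iota}; B7={beta,mu,eta}; B9={theta,gamma,delta}).
Every remaining block overlaps one of these, and no 4 of the listed blocks are pairwise disjoint, so 3 is the maximum.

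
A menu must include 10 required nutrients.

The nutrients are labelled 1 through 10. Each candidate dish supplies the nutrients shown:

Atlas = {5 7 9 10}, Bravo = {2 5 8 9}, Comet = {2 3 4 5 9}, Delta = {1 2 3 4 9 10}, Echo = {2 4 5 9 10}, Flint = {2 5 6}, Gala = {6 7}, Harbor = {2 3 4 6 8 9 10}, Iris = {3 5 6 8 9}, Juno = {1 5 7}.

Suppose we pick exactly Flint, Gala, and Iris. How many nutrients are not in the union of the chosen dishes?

Union of Flint, Gala, Iris = {2, 3, 5, 6, 7, 8, 9}.
Not covered: 1, 4, 10 — 3 nutrients.

3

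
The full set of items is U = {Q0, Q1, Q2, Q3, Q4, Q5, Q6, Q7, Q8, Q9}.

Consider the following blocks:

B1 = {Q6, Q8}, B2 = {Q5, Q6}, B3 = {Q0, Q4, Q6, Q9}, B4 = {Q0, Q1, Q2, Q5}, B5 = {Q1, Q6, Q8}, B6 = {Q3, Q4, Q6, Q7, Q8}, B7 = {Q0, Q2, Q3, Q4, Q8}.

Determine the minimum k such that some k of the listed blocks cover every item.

3

Take {B3, B4, B6}. Their union is {Q0, Q1, Q2, Q3, Q4, Q5, Q6, Q7, Q8, Q9}, which is all 10 items.
Only B6 contains Q7, so B6 is forced; the remaining 5 items need at least 2 more blocks (each remaining block adds at most 4) — so at least 3 blocks are needed, and 3 is optimal.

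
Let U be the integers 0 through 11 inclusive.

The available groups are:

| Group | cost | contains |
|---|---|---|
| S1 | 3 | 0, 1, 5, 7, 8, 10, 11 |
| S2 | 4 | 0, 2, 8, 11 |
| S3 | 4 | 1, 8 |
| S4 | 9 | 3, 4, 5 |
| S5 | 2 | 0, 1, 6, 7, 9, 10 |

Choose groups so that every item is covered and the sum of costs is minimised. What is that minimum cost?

15

S2, S4, S5 together cover every item (S2 ∪ S4 ∪ S5 = {0, 1, 2, 3, 4, 5, 6, 7, 8, 9, 10, 11}); total cost 4 + 9 + 2 = 15.
The greedy pick S5, S1, S2, S4 costs 18; no covering selection beats 15.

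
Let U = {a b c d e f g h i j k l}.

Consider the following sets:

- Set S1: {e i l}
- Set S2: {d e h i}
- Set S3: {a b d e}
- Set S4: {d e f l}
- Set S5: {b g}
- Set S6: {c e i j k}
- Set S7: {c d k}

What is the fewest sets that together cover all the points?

Take {S2, S3, S4, S5, S6}. Their union is {a, b, c, d, e, f, g, h, i, j, k, l}, which is all 12 points.
No 4 of the 7 sets cover everything (all 35 combinations miss at least one point), so 5 is optimal.

5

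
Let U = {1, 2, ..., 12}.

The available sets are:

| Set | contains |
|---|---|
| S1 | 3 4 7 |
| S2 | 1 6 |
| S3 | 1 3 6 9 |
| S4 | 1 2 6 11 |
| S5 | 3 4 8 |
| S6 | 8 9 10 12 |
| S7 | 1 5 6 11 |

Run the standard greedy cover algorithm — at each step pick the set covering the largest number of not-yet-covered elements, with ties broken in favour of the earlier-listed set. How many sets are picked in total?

5

Greedy: pick S3 (covers 4 new) → pick S6 (covers 3 new) → pick S1 (covers 2 new) → pick S4 (covers 2 new) → pick S7 (covers 1 new). Total picks: 5.
(The true minimum cover uses only 4 sets, so greedy is not optimal here.)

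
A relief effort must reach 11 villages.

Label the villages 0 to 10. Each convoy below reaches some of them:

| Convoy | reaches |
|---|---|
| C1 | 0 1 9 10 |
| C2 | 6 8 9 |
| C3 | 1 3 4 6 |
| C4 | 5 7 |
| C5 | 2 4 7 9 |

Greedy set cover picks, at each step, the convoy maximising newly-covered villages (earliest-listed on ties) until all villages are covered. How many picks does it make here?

Greedy: pick C1 (covers 4 new) → pick C3 (covers 3 new) → pick C4 (covers 2 new) → pick C2 (covers 1 new) → pick C5 (covers 1 new). Total picks: 5.

5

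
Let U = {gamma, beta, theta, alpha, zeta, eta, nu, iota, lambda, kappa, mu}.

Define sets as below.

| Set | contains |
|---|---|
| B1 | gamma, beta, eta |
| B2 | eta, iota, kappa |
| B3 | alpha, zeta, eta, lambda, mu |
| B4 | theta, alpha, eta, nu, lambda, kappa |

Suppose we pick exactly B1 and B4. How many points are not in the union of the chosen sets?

3

Union of B1, B4 = {gamma, beta, theta, alpha, eta, nu, lambda, kappa}.
Not covered: zeta, iota, mu — 3 points.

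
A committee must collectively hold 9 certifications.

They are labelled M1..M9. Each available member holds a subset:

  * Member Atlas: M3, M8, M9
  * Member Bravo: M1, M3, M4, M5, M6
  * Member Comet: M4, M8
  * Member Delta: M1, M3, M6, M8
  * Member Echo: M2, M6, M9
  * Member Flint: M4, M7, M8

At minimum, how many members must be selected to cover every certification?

3

Take {Bravo, Echo, Flint}. Their union is {M1, M2, M3, M4, M5, M6, M7, M8, M9}, which is all 9 certifications.
Only Echo contains M2, so Echo is forced; the remaining 6 certifications need at least 2 more members (each remaining member adds at most 4) — so at least 3 members are needed, and 3 is optimal.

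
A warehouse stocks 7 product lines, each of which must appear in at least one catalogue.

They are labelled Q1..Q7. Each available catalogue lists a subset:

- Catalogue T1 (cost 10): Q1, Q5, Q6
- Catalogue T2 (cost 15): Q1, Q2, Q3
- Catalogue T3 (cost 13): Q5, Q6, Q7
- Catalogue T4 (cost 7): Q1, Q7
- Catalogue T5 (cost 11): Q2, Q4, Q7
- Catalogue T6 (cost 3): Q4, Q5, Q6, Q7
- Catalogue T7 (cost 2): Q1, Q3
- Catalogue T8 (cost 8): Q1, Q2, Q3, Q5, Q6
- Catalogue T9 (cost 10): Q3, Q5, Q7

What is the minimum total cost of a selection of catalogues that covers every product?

T6, T8 together cover every product (T6 ∪ T8 = {Q1, Q2, Q3, Q4, Q5, Q6, Q7}); total cost 3 + 8 = 11.
The greedy pick T6, T7, T8 costs 13; no covering selection beats 11.

11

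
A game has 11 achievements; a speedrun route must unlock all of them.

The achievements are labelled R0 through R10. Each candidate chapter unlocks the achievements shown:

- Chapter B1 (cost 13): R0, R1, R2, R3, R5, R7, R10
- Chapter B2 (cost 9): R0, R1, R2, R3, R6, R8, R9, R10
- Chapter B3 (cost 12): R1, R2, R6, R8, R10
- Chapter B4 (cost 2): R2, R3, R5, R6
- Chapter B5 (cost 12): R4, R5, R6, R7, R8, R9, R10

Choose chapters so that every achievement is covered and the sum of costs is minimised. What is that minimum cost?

B2, B5 together cover every achievement (B2 ∪ B5 = {R0, R1, R2, R3, R4, R5, R6, R7, R8, R9, R10}); total cost 9 + 12 = 21.
The greedy pick B4, B2, B5 costs 23; no covering selection beats 21.

21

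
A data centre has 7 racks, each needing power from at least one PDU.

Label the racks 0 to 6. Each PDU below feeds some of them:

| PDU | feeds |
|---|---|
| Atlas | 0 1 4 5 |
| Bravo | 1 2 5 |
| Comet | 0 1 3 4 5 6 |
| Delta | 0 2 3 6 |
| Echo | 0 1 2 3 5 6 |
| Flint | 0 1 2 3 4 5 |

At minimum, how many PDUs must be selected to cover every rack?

2

Take {Delta, Flint}. Their union is {0, 1, 2, 3, 4, 5, 6}, which is all 7 racks.
No single PDU has all 7 racks (the largest, Comet, has 6), so 2 is optimal.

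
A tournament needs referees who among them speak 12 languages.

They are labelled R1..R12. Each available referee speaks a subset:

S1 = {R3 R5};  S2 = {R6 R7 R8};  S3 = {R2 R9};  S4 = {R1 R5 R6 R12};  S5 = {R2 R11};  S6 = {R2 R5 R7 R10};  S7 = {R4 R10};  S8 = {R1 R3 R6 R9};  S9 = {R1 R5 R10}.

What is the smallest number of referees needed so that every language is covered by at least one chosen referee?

S2 and S4 and S5 and S7 and S8 together: S2 ∪ S4 ∪ S5 ∪ S7 ∪ S8 = {R1, R2, R3, R4, R5, R6, R7, R8, R9, R10, R11, R12} — every language is covered.
No 4 of the 9 referees cover everything (all 126 combinations miss at least one language), so 5 is optimal.

5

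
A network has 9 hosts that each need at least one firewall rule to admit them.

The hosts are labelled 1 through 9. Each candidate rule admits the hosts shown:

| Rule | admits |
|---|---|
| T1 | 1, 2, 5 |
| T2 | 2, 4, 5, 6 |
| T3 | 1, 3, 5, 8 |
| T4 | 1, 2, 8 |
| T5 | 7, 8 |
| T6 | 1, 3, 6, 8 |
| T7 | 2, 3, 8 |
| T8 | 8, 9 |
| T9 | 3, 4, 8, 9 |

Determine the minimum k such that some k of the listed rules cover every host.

4

T1 and T5 and T6 and T9 together: T1 ∪ T5 ∪ T6 ∪ T9 = {1, 2, 3, 4, 5, 6, 7, 8, 9} — every host is covered.
No 3 of the 9 rules cover everything (all 84 combinations miss at least one host), so 4 is optimal.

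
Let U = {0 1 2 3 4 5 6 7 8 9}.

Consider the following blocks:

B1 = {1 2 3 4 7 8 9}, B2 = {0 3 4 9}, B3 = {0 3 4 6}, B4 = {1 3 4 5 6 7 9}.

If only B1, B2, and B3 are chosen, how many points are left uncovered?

Union of B1, B2, B3 = {0, 1, 2, 3, 4, 6, 7, 8, 9}.
Not covered: 5 — 1 point.

1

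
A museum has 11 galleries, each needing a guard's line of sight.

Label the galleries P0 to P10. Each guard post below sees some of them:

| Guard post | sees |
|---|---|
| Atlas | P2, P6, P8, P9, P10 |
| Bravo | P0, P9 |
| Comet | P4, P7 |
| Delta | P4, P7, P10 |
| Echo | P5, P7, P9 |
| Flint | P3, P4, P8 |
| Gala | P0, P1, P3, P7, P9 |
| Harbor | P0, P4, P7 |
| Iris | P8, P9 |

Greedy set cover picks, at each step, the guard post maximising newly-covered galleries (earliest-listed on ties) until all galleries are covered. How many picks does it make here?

4

Greedy: pick Atlas (covers 5 new) → pick Gala (covers 4 new) → pick Comet (covers 1 new) → pick Echo (covers 1 new). Total picks: 4.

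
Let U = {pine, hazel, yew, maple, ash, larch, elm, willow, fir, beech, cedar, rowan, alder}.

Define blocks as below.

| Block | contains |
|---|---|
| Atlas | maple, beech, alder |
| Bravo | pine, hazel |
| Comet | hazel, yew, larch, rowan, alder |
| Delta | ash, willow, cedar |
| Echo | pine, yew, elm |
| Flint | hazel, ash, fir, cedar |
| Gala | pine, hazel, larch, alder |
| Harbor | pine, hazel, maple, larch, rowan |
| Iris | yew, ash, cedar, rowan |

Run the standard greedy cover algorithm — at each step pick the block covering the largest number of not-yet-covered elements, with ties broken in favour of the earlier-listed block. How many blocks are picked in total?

Greedy: pick Comet (covers 5 new) → pick Delta (covers 3 new) → pick Atlas (covers 2 new) → pick Echo (covers 2 new) → pick Flint (covers 1 new). Total picks: 5.

5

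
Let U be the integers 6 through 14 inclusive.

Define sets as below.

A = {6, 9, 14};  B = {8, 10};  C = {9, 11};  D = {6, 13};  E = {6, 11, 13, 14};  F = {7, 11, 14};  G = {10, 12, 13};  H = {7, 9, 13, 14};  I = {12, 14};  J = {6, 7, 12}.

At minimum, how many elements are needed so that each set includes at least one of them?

4

T = {6, 9, 10, 14} meets every set (each contains at least one member of T), and |T| = 4.
The sets B, C, D, I are pairwise disjoint, so any hitting set needs a separate element for each — at least 4. Hence 4 is optimal.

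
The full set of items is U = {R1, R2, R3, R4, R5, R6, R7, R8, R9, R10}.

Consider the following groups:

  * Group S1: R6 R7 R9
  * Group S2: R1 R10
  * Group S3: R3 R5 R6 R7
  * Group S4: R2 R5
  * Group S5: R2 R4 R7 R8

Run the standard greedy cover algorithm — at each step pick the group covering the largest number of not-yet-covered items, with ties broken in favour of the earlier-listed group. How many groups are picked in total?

Greedy: pick S3 (covers 4 new) → pick S5 (covers 3 new) → pick S2 (covers 2 new) → pick S1 (covers 1 new). Total picks: 4.

4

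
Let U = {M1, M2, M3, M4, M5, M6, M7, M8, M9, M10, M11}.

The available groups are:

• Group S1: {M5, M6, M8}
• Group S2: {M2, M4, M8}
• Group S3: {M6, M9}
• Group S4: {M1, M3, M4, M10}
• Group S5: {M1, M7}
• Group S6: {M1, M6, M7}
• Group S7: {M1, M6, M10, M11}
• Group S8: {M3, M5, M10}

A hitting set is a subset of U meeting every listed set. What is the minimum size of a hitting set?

The 4 items {M1, M3, M6, M8} hit every group.
The groups S2, S3, S5, S8 are pairwise disjoint, so any hitting set needs a separate item for each — at least 4. Hence 4 is optimal.

4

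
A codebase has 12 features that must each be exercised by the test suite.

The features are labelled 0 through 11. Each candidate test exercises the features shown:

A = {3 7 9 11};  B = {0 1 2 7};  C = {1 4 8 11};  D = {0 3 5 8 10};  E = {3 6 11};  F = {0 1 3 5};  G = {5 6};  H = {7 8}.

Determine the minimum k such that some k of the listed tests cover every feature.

5

A and B and C and D and G together: A ∪ B ∪ C ∪ D ∪ G = {0, 1, 2, 3, 4, 5, 6, 7, 8, 9, 10, 11} — every feature is covered.
No 4 of the 8 tests cover everything (all 70 combinations miss at least one feature), so 5 is optimal.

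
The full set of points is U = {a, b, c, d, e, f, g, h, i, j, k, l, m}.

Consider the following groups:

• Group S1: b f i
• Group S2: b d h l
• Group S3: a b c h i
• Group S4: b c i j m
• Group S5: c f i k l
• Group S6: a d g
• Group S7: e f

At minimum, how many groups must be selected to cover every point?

S2, S4, S5, S6, and S7 cover everything between them: the union {a, b, c, d, e, f, g, h, i, j, k, l, m} is all of U.
No 4 of the 7 groups cover everything (all 35 combinations miss at least one point), so 5 is optimal.

5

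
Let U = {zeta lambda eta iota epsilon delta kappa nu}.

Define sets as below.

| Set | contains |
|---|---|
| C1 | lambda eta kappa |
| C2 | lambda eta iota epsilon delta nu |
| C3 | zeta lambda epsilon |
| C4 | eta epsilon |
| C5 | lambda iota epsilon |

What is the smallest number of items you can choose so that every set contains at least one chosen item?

2

The 2 items {eta, epsilon} hit every set.
No single item lies in every set, so at least 2 are needed and 2 is optimal.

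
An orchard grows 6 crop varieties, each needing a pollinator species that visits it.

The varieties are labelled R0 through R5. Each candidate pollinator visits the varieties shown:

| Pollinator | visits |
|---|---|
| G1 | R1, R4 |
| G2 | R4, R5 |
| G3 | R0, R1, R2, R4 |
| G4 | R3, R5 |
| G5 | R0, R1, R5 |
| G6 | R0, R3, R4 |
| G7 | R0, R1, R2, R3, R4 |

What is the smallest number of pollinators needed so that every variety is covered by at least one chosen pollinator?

G5 and G7 together: G5 ∪ G7 = {R0, R1, R2, R3, R4, R5} — every variety is covered.
No single pollinator has all 6 varieties (the largest, G7, has 5), so 2 is optimal.

2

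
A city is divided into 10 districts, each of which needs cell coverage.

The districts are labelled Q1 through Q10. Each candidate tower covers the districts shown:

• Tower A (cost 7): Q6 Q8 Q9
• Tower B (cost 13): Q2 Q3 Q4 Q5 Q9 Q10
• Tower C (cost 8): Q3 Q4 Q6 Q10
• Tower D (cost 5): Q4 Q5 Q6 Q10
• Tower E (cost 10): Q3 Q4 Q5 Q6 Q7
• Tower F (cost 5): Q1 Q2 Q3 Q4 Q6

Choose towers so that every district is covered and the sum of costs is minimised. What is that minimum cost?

A, D, E, F together cover every district (A ∪ D ∪ E ∪ F = {Q1, Q2, Q3, Q4, Q5, Q6, Q7, Q8, Q9, Q10}); total cost 7 + 5 + 10 + 5 = 27.
No covering selection has total cost below 27.

27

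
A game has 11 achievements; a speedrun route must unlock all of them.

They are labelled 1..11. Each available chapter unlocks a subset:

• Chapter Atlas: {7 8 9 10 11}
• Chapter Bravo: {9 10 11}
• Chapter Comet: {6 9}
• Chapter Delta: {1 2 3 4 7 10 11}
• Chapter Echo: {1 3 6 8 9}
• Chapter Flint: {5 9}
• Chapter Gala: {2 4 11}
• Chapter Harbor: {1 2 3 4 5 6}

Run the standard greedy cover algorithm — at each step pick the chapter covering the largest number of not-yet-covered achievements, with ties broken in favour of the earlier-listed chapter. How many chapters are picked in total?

3

Greedy: pick Delta (covers 7 new) → pick Echo (covers 3 new) → pick Flint (covers 1 new). Total picks: 3.
(The true minimum cover uses only 2 chapters, so greedy is not optimal here.)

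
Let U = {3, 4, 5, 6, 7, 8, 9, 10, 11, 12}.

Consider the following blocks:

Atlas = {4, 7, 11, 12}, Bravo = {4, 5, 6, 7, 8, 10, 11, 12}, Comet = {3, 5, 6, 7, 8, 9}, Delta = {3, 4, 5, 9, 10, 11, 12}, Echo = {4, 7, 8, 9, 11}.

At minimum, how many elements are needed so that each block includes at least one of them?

Take H = {5, 7}. Each listed block contains at least one of these, so H is a hitting set of size 2.
No single element lies in every block, so at least 2 are needed and 2 is optimal.

2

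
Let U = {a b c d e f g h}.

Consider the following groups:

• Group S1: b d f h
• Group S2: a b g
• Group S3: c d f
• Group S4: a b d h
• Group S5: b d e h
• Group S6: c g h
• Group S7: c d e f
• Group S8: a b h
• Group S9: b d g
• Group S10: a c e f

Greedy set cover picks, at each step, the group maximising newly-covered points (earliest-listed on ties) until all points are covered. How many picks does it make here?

3

Greedy: pick S1 (covers 4 new) → pick S10 (covers 3 new) → pick S2 (covers 1 new). Total picks: 3.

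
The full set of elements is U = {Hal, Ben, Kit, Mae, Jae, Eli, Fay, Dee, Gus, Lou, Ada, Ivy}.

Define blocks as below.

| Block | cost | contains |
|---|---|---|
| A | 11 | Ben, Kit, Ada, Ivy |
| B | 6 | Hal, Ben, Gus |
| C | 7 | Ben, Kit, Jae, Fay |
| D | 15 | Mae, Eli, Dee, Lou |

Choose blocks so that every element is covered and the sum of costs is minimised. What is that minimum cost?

39

A, B, C, D together cover every element (A ∪ B ∪ C ∪ D = {Hal, Ben, Kit, Mae, Jae, Eli, Fay, Dee, Gus, Lou, Ada, Ivy}); total cost 11 + 6 + 7 + 15 = 39.
No covering selection has total cost below 39.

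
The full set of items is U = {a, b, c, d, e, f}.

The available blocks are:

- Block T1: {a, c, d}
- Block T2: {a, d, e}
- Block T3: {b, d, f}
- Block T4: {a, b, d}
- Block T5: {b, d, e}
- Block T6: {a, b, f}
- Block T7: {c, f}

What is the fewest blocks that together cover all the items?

T1, T5, and T7 cover everything between them: the union {a, b, c, d, e, f} is all of U.
No 2 of the 7 blocks cover everything (all 21 combinations miss at least one item), so 3 is optimal.

3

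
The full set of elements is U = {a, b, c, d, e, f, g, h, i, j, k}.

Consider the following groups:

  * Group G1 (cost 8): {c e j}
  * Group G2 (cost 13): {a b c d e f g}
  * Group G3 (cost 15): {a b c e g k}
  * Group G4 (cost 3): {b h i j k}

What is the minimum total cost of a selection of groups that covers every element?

16

G2, G4 together cover every element (G2 ∪ G4 = {a, b, c, d, e, f, g, h, i, j, k}); total cost 13 + 3 = 16.
No covering selection has total cost below 16.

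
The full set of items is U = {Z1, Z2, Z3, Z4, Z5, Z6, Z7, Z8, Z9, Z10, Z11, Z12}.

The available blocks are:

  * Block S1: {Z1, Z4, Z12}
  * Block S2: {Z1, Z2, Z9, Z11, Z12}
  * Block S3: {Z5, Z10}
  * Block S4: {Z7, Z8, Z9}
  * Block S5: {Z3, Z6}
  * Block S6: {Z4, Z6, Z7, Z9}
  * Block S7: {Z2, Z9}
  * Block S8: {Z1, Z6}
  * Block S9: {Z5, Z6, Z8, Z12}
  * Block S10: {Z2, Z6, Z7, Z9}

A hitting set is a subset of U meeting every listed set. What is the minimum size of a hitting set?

H = {Z6, Z9, Z10, Z12} meets every block (each contains at least one member of H), and |H| = 4.
The blocks S1, S3, S5, S7 are pairwise disjoint, so any hitting set needs a separate item for each — at least 4. Hence 4 is optimal.

4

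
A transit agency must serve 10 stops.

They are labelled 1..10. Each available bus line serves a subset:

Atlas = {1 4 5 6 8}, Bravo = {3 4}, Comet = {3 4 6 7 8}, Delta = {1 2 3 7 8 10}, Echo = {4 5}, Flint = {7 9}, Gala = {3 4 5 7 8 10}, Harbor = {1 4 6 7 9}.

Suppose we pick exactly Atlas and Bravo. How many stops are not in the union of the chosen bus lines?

Union of Atlas, Bravo = {1, 3, 4, 5, 6, 8}.
Not covered: 2, 7, 9, 10 — 4 stops.

4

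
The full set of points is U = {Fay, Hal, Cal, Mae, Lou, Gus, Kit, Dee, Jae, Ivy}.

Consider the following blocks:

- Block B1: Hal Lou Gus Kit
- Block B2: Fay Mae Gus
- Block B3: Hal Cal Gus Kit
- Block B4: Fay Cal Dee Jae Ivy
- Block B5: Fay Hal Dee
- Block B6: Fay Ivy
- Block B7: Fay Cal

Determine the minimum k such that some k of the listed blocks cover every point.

3

B1 and B2 and B4 together: B1 ∪ B2 ∪ B4 = {Fay, Hal, Cal, Mae, Lou, Gus, Kit, Dee, Jae, Ivy} — every point is covered.
Only B2 contains Mae, so B2 is forced; the remaining 7 points need at least 2 more blocks (each remaining block adds at most 4) — so at least 3 blocks are needed, and 3 is optimal.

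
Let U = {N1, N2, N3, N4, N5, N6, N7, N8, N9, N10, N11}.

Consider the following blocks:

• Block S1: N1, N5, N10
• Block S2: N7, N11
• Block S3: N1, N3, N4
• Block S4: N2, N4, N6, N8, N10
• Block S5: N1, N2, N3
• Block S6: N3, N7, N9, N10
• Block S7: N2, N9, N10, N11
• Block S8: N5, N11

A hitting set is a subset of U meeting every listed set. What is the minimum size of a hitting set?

H = {N1, N10, N11} meets every block (each contains at least one member of H), and |H| = 3.
No choice of 2 items meets every block, so 3 is the minimum.

3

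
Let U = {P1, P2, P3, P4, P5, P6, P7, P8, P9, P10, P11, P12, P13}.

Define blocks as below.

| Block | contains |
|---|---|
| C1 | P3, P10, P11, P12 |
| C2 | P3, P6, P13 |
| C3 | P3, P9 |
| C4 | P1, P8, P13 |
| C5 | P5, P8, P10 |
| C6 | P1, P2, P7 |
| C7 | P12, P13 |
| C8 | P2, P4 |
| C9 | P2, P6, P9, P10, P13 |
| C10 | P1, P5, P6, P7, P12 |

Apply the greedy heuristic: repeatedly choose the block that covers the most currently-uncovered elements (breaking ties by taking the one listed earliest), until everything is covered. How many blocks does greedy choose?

Greedy: pick C9 (covers 5 new) → pick C10 (covers 4 new) → pick C1 (covers 2 new) → pick C4 (covers 1 new) → pick C8 (covers 1 new). Total picks: 5.

5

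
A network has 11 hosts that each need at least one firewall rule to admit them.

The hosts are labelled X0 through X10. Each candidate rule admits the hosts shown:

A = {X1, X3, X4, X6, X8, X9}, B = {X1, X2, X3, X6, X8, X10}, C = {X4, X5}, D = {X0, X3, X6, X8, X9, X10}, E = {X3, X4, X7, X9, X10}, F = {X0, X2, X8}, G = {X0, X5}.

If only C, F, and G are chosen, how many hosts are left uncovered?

6

Union of C, F, G = {X0, X2, X4, X5, X8}.
Not covered: X1, X3, X6, X7, X9, X10 — 6 hosts.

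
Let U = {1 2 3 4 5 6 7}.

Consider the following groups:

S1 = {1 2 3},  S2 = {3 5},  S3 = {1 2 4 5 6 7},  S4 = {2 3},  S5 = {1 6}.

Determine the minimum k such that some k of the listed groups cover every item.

S3 and S4 cover everything between them: the union {1, 2, 3, 4, 5, 6, 7} is all of U.
No single group has all 7 items (the largest, S3, has 6), so 2 is optimal.

2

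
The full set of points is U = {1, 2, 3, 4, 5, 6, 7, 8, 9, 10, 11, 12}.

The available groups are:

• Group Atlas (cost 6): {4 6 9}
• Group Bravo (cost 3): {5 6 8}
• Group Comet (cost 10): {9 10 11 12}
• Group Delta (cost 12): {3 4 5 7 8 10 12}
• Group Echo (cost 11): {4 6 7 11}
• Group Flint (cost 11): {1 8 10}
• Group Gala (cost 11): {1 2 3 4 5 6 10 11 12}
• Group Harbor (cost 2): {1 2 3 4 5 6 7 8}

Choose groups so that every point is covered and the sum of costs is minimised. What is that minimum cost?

12

Comet, Harbor together cover every point (Comet ∪ Harbor = {1, 2, 3, 4, 5, 6, 7, 8, 9, 10, 11, 12}); total cost 10 + 2 = 12.
No covering selection has total cost below 12.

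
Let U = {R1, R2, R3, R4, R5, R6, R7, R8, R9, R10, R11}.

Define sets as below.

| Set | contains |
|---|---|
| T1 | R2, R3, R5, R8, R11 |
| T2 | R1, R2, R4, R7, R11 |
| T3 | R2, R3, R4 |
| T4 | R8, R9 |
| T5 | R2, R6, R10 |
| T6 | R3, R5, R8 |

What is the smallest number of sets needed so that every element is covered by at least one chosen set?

4

T2, T4, T5, and T6 cover everything between them: the union {R1, R2, R3, R4, R5, R6, R7, R8, R9, R10, R11} is all of U.
No 3 of the 6 sets cover everything (all 20 combinations miss at least one element), so 4 is optimal.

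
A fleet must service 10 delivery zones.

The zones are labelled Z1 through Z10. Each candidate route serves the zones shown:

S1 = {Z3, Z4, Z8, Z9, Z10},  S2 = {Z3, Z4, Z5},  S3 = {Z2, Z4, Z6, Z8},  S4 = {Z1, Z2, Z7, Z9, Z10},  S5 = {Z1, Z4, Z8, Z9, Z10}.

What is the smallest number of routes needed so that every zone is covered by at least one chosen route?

Take {S2, S3, S4}. Their union is {Z1, Z2, Z3, Z4, Z5, Z6, Z7, Z8, Z9, Z10}, which is all 10 zones.
Only S2 contains Z5, so S2 is forced; the remaining 7 zones need at least 2 more routes (each remaining route adds at most 5) — so at least 3 routes are needed, and 3 is optimal.

3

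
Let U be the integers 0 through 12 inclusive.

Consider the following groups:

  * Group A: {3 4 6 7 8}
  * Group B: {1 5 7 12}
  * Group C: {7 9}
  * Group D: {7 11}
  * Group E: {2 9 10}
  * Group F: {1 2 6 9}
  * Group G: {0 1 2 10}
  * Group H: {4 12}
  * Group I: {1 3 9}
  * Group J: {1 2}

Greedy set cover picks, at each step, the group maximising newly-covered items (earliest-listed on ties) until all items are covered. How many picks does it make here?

Greedy: pick A (covers 5 new) → pick G (covers 4 new) → pick B (covers 2 new) → pick C (covers 1 new) → pick D (covers 1 new). Total picks: 5.

5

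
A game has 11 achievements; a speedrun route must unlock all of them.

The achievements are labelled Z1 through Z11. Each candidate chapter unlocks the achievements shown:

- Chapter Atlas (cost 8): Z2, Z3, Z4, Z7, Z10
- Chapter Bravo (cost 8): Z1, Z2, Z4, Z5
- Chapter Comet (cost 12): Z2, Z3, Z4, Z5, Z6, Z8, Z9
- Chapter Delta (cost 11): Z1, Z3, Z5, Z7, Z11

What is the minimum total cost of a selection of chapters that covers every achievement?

Atlas, Comet, Delta together cover every achievement (Atlas ∪ Comet ∪ Delta = {Z1, Z2, Z3, Z4, Z5, Z6, Z7, Z8, Z9, Z10, Z11}); total cost 8 + 12 + 11 = 31.
No covering selection has total cost below 31.

31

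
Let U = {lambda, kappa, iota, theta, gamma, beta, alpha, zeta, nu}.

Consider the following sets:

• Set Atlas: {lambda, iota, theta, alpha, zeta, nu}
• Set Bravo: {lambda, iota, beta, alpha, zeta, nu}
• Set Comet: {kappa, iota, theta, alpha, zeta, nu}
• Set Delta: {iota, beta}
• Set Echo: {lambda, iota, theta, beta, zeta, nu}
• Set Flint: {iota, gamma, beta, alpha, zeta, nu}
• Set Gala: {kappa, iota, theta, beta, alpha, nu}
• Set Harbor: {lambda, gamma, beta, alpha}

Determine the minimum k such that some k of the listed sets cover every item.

Comet and Harbor together: Comet ∪ Harbor = {lambda, kappa, iota, theta, gamma, beta, alpha, zeta, nu} — every item is covered.
No single set has all 9 items (the largest, Atlas, has 6), so 2 is optimal.

2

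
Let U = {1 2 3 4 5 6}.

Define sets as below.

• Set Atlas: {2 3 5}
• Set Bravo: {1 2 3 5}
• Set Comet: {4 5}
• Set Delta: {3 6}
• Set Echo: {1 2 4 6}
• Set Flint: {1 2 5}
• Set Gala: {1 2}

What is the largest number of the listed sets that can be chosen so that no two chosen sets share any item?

3

Comet, Delta, Gala are pairwise disjoint (Comet={4,5}; Delta={3,6}; Gala={1,2}).
Every remaining set overlaps one of these, and no 4 of the listed sets are pairwise disjoint, so 3 is the maximum.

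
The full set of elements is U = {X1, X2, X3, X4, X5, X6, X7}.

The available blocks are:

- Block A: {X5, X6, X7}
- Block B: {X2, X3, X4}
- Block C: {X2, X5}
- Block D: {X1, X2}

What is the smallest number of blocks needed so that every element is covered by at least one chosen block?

A, B, and D cover everything between them: the union {X1, X2, X3, X4, X5, X6, X7} is all of U.
Each block has at most 3 elements, and 2·3 = 6 < 7 — so at least 3 blocks are needed, and 3 is optimal.

3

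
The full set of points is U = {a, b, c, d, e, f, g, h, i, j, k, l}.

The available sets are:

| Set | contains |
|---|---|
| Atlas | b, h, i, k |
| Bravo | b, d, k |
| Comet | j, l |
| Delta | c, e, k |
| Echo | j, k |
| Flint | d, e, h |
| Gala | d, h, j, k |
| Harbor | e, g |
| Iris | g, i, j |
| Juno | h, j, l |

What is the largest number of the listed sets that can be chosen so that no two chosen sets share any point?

3

Bravo, Comet, Harbor are pairwise disjoint (Bravo={b,d,k}; Comet={j,l}; Harbor={e,g}).
Every remaining set overlaps one of these, and no 4 of the listed sets are pairwise disjoint, so 3 is the maximum.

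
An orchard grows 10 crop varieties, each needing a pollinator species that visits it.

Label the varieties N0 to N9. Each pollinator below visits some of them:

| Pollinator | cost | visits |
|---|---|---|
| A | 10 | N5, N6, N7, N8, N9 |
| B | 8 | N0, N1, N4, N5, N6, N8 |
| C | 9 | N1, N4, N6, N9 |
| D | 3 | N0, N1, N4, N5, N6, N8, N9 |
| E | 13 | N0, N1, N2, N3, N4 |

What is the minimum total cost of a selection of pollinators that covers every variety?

A, E together cover every variety (A ∪ E = {N0, N1, N2, N3, N4, N5, N6, N7, N8, N9}); total cost 10 + 13 = 23.
The greedy pick D, E, A costs 26; no covering selection beats 23.

23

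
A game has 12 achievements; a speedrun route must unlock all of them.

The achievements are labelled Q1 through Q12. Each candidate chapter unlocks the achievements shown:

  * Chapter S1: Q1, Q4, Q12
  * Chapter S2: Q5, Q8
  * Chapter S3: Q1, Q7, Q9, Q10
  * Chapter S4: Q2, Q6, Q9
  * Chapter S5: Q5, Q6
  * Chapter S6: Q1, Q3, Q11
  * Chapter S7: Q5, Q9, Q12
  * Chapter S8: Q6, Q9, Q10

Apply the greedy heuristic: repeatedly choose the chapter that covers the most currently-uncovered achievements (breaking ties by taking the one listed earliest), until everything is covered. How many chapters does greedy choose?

5

Greedy: pick S3 (covers 4 new) → pick S1 (covers 2 new) → pick S2 (covers 2 new) → pick S4 (covers 2 new) → pick S6 (covers 2 new). Total picks: 5.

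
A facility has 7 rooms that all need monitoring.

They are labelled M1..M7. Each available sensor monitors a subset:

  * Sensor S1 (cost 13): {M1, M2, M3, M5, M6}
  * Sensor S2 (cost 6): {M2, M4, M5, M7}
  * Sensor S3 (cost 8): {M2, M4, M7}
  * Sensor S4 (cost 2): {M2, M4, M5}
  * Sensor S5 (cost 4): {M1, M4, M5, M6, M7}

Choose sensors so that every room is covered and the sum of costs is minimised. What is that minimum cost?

S1, S5 together cover every room (S1 ∪ S5 = {M1, M2, M3, M4, M5, M6, M7}); total cost 13 + 4 = 17.
The greedy pick S4, S5, S1 costs 19; no covering selection beats 17.

17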